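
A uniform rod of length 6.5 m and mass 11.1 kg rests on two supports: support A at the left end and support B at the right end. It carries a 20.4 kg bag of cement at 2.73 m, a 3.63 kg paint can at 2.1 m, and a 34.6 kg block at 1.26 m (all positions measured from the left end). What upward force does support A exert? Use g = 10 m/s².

R_A ≈ 477 N

Sum moments about support B (its reaction then has zero moment arm).
Beam weight: 11.1 × 10 = 111 N down at 3.25 m → arm 3.25 m, τ = 111 × 3.25 = 360.8 N·m counterclockwise.
Bag of cement: 20.4 × 10 = 204 N down at 2.73 m → arm 3.77 m, τ = 204 × 3.77 = 769.1 N·m counterclockwise.
Paint can: 3.63 × 10 = 36.3 N down at 2.1 m → arm 4.4 m, τ = 36.3 × 4.4 = 159.7 N·m counterclockwise.
Block: 34.6 × 10 = 346 N down at 1.26 m → arm 5.24 m, τ = 346 × 5.24 = 1813 N·m counterclockwise.
Net load moment about support B = 3103 N·m counterclockwise.
Reaction R at support A is upward at 0 m, arm 6.5 m → moment R × 6.5 clockwise.
Balancing moments: R × 6.5 = 3103, giving R = 477 N.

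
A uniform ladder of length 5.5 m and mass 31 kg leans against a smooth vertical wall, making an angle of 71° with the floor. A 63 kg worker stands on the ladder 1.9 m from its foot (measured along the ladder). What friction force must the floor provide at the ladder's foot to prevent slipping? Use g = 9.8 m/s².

Choose the foot of the ladder as the axis so the floor normal and friction both act there and drop out.
Ladder weight 31×9.8 = 303.8 N acts at 2.75 m along the ladder; its horizontal arm is 2.75·cos71° = 0.8953 m → τ = 272 N·m clockwise.
Worker: 63×9.8 = 617.4 N at 1.9 m → arm 0.6186 m → τ = 381.9 N·m clockwise.
Wall normal N acts horizontally at the top; its moment arm is the height L sinθ = 5.5·sin71° = 5.2 m, counterclockwise.
Balancing moments: N × 5.2 = 653.9, giving N = 126 N.
ΣFx = 0: friction at the foot balances the wall's push, so f = N_wall = 126 N.

f ≈ 126 N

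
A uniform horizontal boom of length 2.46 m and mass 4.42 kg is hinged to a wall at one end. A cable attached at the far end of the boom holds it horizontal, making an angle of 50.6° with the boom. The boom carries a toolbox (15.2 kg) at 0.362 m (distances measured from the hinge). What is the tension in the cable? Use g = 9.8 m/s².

T ≈ 56.4 N

Take moments about the hinge.
Beam weight: 4.42 × 9.8 = 43.32 N down at 1.23 m → arm 1.23 m, τ = 43.32 × 1.23 = 53.28 N·m clockwise.
Toolbox: 15.2 × 9.8 = 149 N down at 0.362 m → arm 0.362 m, τ = 149 × 0.362 = 53.94 N·m clockwise.
Total clockwise load moment = 107.2 N·m.
The cable tension T acts at 2.46 m; only its component perpendicular to the boom, T sinθ, produces torque. sin 50.6° = 0.7727.
Balancing moments: T × 2.46 × 0.7727 = 107.2, giving T = 107.2 / 1.901 = 56.4 N.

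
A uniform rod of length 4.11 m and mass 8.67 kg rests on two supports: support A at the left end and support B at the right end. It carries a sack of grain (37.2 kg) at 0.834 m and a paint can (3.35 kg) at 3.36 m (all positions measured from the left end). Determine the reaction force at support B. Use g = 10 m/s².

R_B ≈ 146 N

Choose support A as the axis so its reaction then has zero moment arm.
Beam weight: 8.67 × 10 = 86.7 N down at 2.055 m → arm 2.055 m, τ = 86.7 × 2.055 = 178.2 N·m clockwise.
Sack of grain: 37.2 × 10 = 372 N down at 0.834 m → arm 0.834 m, τ = 372 × 0.834 = 310.2 N·m clockwise.
Paint can: 3.35 × 10 = 33.5 N down at 3.36 m → arm 3.36 m, τ = 33.5 × 3.36 = 112.6 N·m clockwise.
Net load moment about support A = 601 N·m clockwise.
Reaction R at support B is upward at 4.11 m, arm 4.11 m → moment R × 4.11 counterclockwise.
For rotational equilibrium, R × 4.11 = 601, so R = 146 N.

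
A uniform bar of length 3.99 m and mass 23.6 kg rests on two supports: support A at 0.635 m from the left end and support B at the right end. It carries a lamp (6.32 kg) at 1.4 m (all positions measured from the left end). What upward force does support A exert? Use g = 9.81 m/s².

R_A ≈ 186 N

Choose support B as the axis so its reaction then has zero moment arm.
Beam weight: 23.6 × 9.81 = 231.5 N down at 1.995 m → arm 1.995 m, τ = 231.5 × 1.995 = 461.8 N·m counterclockwise.
Lamp: 6.32 × 9.81 = 62 N down at 1.4 m → arm 2.59 m, τ = 62 × 2.59 = 160.6 N·m counterclockwise.
Net load moment about support B = 622.4 N·m counterclockwise.
Reaction R at support A is upward at 0.635 m, arm 3.355 m → moment R × 3.355 clockwise.
Balancing moments: R × 3.355 = 622.4, giving R = 186 N.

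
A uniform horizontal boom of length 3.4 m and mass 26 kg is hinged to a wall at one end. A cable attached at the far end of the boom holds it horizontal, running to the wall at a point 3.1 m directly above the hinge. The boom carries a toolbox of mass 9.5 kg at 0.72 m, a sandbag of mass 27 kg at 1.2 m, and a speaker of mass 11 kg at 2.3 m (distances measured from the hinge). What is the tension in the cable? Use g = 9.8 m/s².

Choose the hinge as the axis so the unknown hinge reaction has zero arm there.
Beam weight: 26 × 9.8 = 254.8 N down at 1.7 m → arm 1.7 m, τ = 254.8 × 1.7 = 433.2 N·m clockwise.
Toolbox: 9.5 × 9.8 = 93.1 N down at 0.72 m → arm 0.72 m, τ = 93.1 × 0.72 = 67.03 N·m clockwise.
Sandbag: 27 × 9.8 = 264.6 N down at 1.2 m → arm 1.2 m, τ = 264.6 × 1.2 = 317.5 N·m clockwise.
Speaker: 11 × 9.8 = 107.8 N down at 2.3 m → arm 2.3 m, τ = 107.8 × 2.3 = 247.9 N·m clockwise.
Total clockwise load moment = 1066 N·m.
The cable tension T acts at 3.4 m; only its component perpendicular to the boom, T sinθ, produces torque. sinθ = h/√(h²+d²) = 3.1/√(3.1²+3.4²) = 0.6738.
For rotational equilibrium, T × 3.4 × 0.6738 = 1066, so T = 1066 / 2.291 = 465 N.

T ≈ 465 N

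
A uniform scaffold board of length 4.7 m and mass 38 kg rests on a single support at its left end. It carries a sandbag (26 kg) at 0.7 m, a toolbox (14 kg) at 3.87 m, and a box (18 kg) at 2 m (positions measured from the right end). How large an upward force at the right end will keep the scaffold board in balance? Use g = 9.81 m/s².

F ≈ 529 N

Take moments about the left end.
Beam weight: 38 × 9.81 = 372.8 N down at 2.35 m → arm 2.35 m, τ = 372.8 × 2.35 = 876.1 N·m clockwise.
Sandbag: 26 × 9.81 = 255.1 N down at 0.7 m → arm 4 m, τ = 255.1 × 4 = 1020 N·m clockwise.
Toolbox: 14 × 9.81 = 137.3 N down at 3.87 m → arm 0.83 m, τ = 137.3 × 0.83 = 114 N·m clockwise.
Box: 18 × 9.81 = 176.6 N down at 2 m → arm 2.7 m, τ = 176.6 × 2.7 = 476.8 N·m clockwise.
Net moment of the loads = 2487 N·m clockwise.
The upward force F acts at the right end, arm 4.7 m, giving F × 4.7 counterclockwise.
Στ = 0 ⇒ F × 4.7 = 2487 ⇒ F = 2487 / 4.7 = 529 N.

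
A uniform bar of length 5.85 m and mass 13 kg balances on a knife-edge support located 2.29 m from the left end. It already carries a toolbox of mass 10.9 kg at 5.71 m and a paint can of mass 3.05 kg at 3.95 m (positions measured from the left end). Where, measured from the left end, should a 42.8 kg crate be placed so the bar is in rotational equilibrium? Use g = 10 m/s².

Choose the knife-edge support (at 2.29 m from the left end) as the axis so the support reaction has zero arm there.
Beam weight: 13 × 10 = 130 N down at 2.925 m → arm 0.635 m, τ = 130 × 0.635 = 82.55 N·m clockwise.
Toolbox: 10.9 × 10 = 109 N down at 5.71 m → arm 3.42 m, τ = 109 × 3.42 = 372.8 N·m clockwise.
Paint can: 3.05 × 10 = 30.5 N down at 3.95 m → arm 1.66 m, τ = 30.5 × 1.66 = 50.63 N·m clockwise.
Net moment of existing loads = 506 N·m clockwise.
The crate weighs 42.8 × 10 = 428 N and must supply an equal counterclockwise moment, so its lever arm about the knife-edge support is 506 / 428 = 1.18 m.
That puts it at 2.29 − 1.18 = 1.11 m from the left end.

x ≈ 1.11 m from the left end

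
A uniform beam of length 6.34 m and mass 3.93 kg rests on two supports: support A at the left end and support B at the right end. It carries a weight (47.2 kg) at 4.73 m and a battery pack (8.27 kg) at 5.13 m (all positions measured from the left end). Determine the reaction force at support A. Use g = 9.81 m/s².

About support B:
Beam weight: 3.93 × 9.81 = 38.55 N down at 3.17 m → arm 3.17 m, τ = 38.55 × 3.17 = 122.2 N·m counterclockwise.
Weight: 47.2 × 9.81 = 463 N down at 4.73 m → arm 1.61 m, τ = 463 × 1.61 = 745.4 N·m counterclockwise.
Battery pack: 8.27 × 9.81 = 81.13 N down at 5.13 m → arm 1.21 m, τ = 81.13 × 1.21 = 98.17 N·m counterclockwise.
Net load moment about support B = 965.8 N·m counterclockwise.
Reaction R at support A is upward at 0 m, arm 6.34 m → moment R × 6.34 clockwise.
Setting net torque to zero: R × 6.34 = 965.8 → R = 152 N.

R_A ≈ 152 N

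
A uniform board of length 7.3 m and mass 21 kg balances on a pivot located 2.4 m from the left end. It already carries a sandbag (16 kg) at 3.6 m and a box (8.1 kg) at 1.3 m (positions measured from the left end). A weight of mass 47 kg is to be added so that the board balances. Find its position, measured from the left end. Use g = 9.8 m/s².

Choose the pivot (at 2.4 m from the left end) as the axis so the support reaction has zero arm there.
Beam weight: 21 × 9.8 = 205.8 N down at 3.65 m → arm 1.25 m, τ = 205.8 × 1.25 = 257.2 N·m clockwise.
Sandbag: 16 × 9.8 = 156.8 N down at 3.6 m → arm 1.2 m, τ = 156.8 × 1.2 = 188.2 N·m clockwise.
Box: 8.1 × 9.8 = 79.38 N down at 1.3 m → arm 1.1 m, τ = 79.38 × 1.1 = 87.32 N·m counterclockwise.
Net moment of existing loads = 358.1 N·m clockwise.
The weight weighs 47 × 9.8 = 460.6 N and must supply an equal counterclockwise moment, so its lever arm about the pivot is 358.1 / 460.6 = 0.777 m.
That puts it at 2.4 − 0.777 = 1.62 m from the left end.

x ≈ 1.62 m from the left end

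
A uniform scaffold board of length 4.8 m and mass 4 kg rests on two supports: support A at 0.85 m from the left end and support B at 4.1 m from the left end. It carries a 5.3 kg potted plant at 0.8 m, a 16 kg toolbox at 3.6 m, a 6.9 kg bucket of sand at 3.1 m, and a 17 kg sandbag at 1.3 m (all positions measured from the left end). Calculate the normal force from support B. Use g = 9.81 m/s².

R_B ≈ 221 N

Taking torques about support A:
Beam weight: 4 × 9.81 = 39.24 N down at 2.4 m → arm 1.55 m, τ = 39.24 × 1.55 = 60.82 N·m clockwise.
Potted plant: 5.3 × 9.81 = 51.99 N down at 0.8 m → arm 0.05 m, τ = 51.99 × 0.05 = 2.6 N·m counterclockwise.
Toolbox: 16 × 9.81 = 157 N down at 3.6 m → arm 2.75 m, τ = 157 × 2.75 = 431.8 N·m clockwise.
Bucket of sand: 6.9 × 9.81 = 67.69 N down at 3.1 m → arm 2.25 m, τ = 67.69 × 2.25 = 152.3 N·m clockwise.
Sandbag: 17 × 9.81 = 166.8 N down at 1.3 m → arm 0.45 m, τ = 166.8 × 0.45 = 75.06 N·m clockwise.
Net load moment about support A = 717.4 N·m clockwise.
Reaction R at support B is upward at 4.1 m, arm 3.25 m → moment R × 3.25 counterclockwise.
Balancing moments: R × 3.25 = 717.4, giving R = 221 N.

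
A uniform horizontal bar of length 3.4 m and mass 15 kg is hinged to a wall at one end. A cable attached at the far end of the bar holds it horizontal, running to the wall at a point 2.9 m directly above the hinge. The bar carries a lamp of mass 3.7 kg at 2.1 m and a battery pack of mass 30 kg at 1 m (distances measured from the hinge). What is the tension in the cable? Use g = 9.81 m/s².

Sum moments about the hinge (the unknown hinge reaction has zero arm there).
Beam weight: 15 × 9.81 = 147.2 N down at 1.7 m → arm 1.7 m, τ = 147.2 × 1.7 = 250.2 N·m clockwise.
Lamp: 3.7 × 9.81 = 36.3 N down at 2.1 m → arm 2.1 m, τ = 36.3 × 2.1 = 76.23 N·m clockwise.
Battery pack: 30 × 9.81 = 294.3 N down at 1 m → arm 1 m, τ = 294.3 × 1 = 294.3 N·m clockwise.
Total clockwise load moment = 620.7 N·m.
The cable tension T acts at 3.4 m; only its component perpendicular to the bar, T sinθ, produces torque. sinθ = h/√(h²+d²) = 2.9/√(2.9²+3.4²) = 0.6489.
For rotational equilibrium, T × 3.4 × 0.6489 = 620.7, so T = 620.7 / 2.206 = 281 N.

T ≈ 281 N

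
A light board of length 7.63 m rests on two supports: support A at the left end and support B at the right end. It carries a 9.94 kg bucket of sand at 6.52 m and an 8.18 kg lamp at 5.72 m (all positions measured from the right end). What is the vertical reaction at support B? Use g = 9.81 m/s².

Take moments about support A.
Bucket of sand: 9.94 × 9.81 = 97.51 N down at 6.52 m → arm 1.11 m, τ = 97.51 × 1.11 = 108.2 N·m clockwise.
Lamp: 8.18 × 9.81 = 80.25 N down at 5.72 m → arm 1.91 m, τ = 80.25 × 1.91 = 153.3 N·m clockwise.
Net load moment about support A = 261.5 N·m clockwise.
Reaction R at support B is upward at 0 m, arm 7.63 m → moment R × 7.63 counterclockwise.
For rotational equilibrium, R × 7.63 = 261.5, so R = 34.3 N.

R_B ≈ 34.3 N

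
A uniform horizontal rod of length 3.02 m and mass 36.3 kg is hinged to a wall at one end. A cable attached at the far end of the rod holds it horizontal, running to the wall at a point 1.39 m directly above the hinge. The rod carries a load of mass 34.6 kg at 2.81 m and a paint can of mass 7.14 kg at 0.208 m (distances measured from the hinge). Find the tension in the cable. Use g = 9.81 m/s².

T ≈ 1190 N

Choose the hinge as the axis so the unknown hinge reaction has zero arm there.
Beam weight: 36.3 × 9.81 = 356.1 N down at 1.51 m → arm 1.51 m, τ = 356.1 × 1.51 = 537.7 N·m clockwise.
Load: 34.6 × 9.81 = 339.4 N down at 2.81 m → arm 2.81 m, τ = 339.4 × 2.81 = 953.7 N·m clockwise.
Paint can: 7.14 × 9.81 = 70.04 N down at 0.208 m → arm 0.208 m, τ = 70.04 × 0.208 = 14.57 N·m clockwise.
Total clockwise load moment = 1506 N·m.
The cable tension T acts at 3.02 m; only its component perpendicular to the rod, T sinθ, produces torque. sinθ = h/√(h²+d²) = 1.39/√(1.39²+3.02²) = 0.4181.
For rotational equilibrium, T × 3.02 × 0.4181 = 1506, so T = 1506 / 1.263 = 1190 N.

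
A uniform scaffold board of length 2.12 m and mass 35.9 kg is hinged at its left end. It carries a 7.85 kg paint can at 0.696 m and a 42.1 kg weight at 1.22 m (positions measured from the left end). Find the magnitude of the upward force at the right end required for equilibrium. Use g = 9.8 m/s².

F ≈ 439 N

Take moments about the left end.
Beam weight: 35.9 × 9.8 = 351.8 N down at 1.06 m → arm 1.06 m, τ = 351.8 × 1.06 = 372.9 N·m clockwise.
Paint can: 7.85 × 9.8 = 76.93 N down at 0.696 m → arm 0.696 m, τ = 76.93 × 0.696 = 53.54 N·m clockwise.
Weight: 42.1 × 9.8 = 412.6 N down at 1.22 m → arm 1.22 m, τ = 412.6 × 1.22 = 503.4 N·m clockwise.
Net moment of the loads = 929.8 N·m clockwise.
The upward force F acts at the right end, arm 2.12 m, giving F × 2.12 counterclockwise.
For rotational equilibrium, F × 2.12 = 929.8, so F = 929.8 / 2.12 = 439 N.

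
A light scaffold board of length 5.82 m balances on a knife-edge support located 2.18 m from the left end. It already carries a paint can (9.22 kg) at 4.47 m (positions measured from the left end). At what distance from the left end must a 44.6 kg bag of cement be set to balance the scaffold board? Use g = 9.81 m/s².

About the knife-edge support (at 2.18 m from the left end):
Paint can: 9.22 × 9.81 = 90.45 N down at 4.47 m → arm 2.29 m, τ = 90.45 × 2.29 = 207.1 N·m clockwise.
Net moment of existing loads = 207.1 N·m clockwise.
The bag of cement weighs 44.6 × 9.81 = 437.5 N and must supply an equal counterclockwise moment, so its lever arm about the knife-edge support is 207.1 / 437.5 = 0.473 m.
That puts it at 2.18 − 0.473 = 1.71 m from the left end.

x ≈ 1.71 m from the left end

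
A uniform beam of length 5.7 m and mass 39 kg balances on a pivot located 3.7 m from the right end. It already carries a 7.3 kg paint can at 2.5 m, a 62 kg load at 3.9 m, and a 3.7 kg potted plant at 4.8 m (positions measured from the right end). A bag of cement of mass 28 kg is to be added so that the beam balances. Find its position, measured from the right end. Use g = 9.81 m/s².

x ≈ 4.61 m from the right end

Take moments about the pivot (at 3.7 m from the right end).
Beam weight: 39 × 9.81 = 382.6 N down at 2.85 m → arm 0.85 m, τ = 382.6 × 0.85 = 325.2 N·m clockwise.
Paint can: 7.3 × 9.81 = 71.61 N down at 2.5 m → arm 1.2 m, τ = 71.61 × 1.2 = 85.93 N·m clockwise.
Load: 62 × 9.81 = 608.2 N down at 3.9 m → arm 0.2 m, τ = 608.2 × 0.2 = 121.6 N·m counterclockwise.
Potted plant: 3.7 × 9.81 = 36.3 N down at 4.8 m → arm 1.1 m, τ = 36.3 × 1.1 = 39.93 N·m counterclockwise.
Net moment of existing loads = 249.6 N·m clockwise.
The bag of cement weighs 28 × 9.81 = 274.7 N and must supply an equal counterclockwise moment, so its lever arm about the pivot is 249.6 / 274.7 = 0.909 m.
That puts it at 3.7 + 0.909 = 4.61 m from the right end.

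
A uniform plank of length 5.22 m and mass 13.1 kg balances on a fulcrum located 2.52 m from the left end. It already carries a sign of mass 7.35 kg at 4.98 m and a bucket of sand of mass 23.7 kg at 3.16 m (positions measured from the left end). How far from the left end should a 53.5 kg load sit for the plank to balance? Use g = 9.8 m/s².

Sum moments about the fulcrum (at 2.52 m from the left end) (the support reaction has zero arm there).
Beam weight: 13.1 × 9.8 = 128.4 N down at 2.61 m → arm 0.09 m, τ = 128.4 × 0.09 = 11.56 N·m clockwise.
Sign: 7.35 × 9.8 = 72.03 N down at 4.98 m → arm 2.46 m, τ = 72.03 × 2.46 = 177.2 N·m clockwise.
Bucket of sand: 23.7 × 9.8 = 232.3 N down at 3.16 m → arm 0.64 m, τ = 232.3 × 0.64 = 148.7 N·m clockwise.
Net moment of existing loads = 337.5 N·m clockwise.
The load weighs 53.5 × 9.8 = 524.3 N and must supply an equal counterclockwise moment, so its lever arm about the fulcrum is 337.5 / 524.3 = 0.644 m.
That puts it at 2.52 − 0.644 = 1.88 m from the left end.

x ≈ 1.88 m from the left end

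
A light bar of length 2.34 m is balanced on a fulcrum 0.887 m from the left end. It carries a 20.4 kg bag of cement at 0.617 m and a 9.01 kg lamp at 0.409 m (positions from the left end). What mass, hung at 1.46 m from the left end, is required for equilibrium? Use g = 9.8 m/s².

m ≈ 17.1 kg

Sum moments about the fulcrum (at 0.887 m from the left end) (the support reaction has zero arm there).
Bag of cement: 20.4 × 9.8 = 199.9 N down at 0.617 m → arm 0.27 m, τ = 199.9 × 0.27 = 53.97 N·m counterclockwise.
Lamp: 9.01 × 9.8 = 88.3 N down at 0.409 m → arm 0.478 m, τ = 88.3 × 0.478 = 42.21 N·m counterclockwise.
Net moment of known loads = 96.18 N·m counterclockwise.
An unknown mass m at 1.46 m has arm 0.573 m; its moment is m·g·0.573 clockwise.
Στ = 0 ⇒ m × 9.8 × 0.573 = 96.18 ⇒ m = 96.18 / (9.8 × 0.573) = 17.1 kg.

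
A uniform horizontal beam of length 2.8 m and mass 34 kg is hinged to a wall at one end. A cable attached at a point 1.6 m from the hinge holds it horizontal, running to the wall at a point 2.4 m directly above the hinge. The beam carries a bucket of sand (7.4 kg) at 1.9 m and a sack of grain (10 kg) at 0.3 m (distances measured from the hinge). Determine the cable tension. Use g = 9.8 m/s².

T ≈ 476 N

About the hinge:
Beam weight: 34 × 9.8 = 333.2 N down at 1.4 m → arm 1.4 m, τ = 333.2 × 1.4 = 466.5 N·m clockwise.
Bucket of sand: 7.4 × 9.8 = 72.52 N down at 1.9 m → arm 1.9 m, τ = 72.52 × 1.9 = 137.8 N·m clockwise.
Sack of grain: 10 × 9.8 = 98 N down at 0.3 m → arm 0.3 m, τ = 98 × 0.3 = 29.4 N·m clockwise.
Total clockwise load moment = 633.7 N·m.
The cable tension T acts at 1.6 m; only its component perpendicular to the beam, T sinθ, produces torque. sinθ = h/√(h²+d²) = 2.4/√(2.4²+1.6²) = 0.8321.
Setting net torque to zero: T × 1.6 × 0.8321 = 633.7 → T = 633.7 / 1.331 = 476 N.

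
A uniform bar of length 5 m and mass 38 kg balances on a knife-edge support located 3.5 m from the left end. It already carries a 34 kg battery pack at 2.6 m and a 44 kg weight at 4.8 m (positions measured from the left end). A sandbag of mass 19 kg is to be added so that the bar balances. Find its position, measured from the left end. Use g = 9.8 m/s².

x ≈ 4.1 m from the left end

Sum moments about the knife-edge support (at 3.5 m from the left end) (the support reaction has zero arm there).
Beam weight: 38 × 9.8 = 372.4 N down at 2.5 m → arm 1 m, τ = 372.4 × 1 = 372.4 N·m counterclockwise.
Battery pack: 34 × 9.8 = 333.2 N down at 2.6 m → arm 0.9 m, τ = 333.2 × 0.9 = 299.9 N·m counterclockwise.
Weight: 44 × 9.8 = 431.2 N down at 4.8 m → arm 1.3 m, τ = 431.2 × 1.3 = 560.6 N·m clockwise.
Net moment of existing loads = 111.7 N·m counterclockwise.
The sandbag weighs 19 × 9.8 = 186.2 N and must supply an equal clockwise moment, so its lever arm about the knife-edge support is 111.7 / 186.2 = 0.6 m.
That puts it at 3.5 + 0.6 = 4.1 m from the left end.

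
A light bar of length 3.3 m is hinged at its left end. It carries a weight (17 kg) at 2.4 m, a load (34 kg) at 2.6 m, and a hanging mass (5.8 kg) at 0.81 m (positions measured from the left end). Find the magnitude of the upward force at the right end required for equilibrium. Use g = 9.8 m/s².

F ≈ 398 N

Take moments about the left end.
Weight: 17 × 9.8 = 166.6 N down at 2.4 m → arm 2.4 m, τ = 166.6 × 2.4 = 399.8 N·m clockwise.
Load: 34 × 9.8 = 333.2 N down at 2.6 m → arm 2.6 m, τ = 333.2 × 2.6 = 866.3 N·m clockwise.
Hanging mass: 5.8 × 9.8 = 56.84 N down at 0.81 m → arm 0.81 m, τ = 56.84 × 0.81 = 46.04 N·m clockwise.
Net moment of the loads = 1312 N·m clockwise.
The upward force F acts at the right end, arm 3.3 m, giving F × 3.3 counterclockwise.
Στ = 0 ⇒ F × 3.3 = 1312 ⇒ F = 1312 / 3.3 = 398 N.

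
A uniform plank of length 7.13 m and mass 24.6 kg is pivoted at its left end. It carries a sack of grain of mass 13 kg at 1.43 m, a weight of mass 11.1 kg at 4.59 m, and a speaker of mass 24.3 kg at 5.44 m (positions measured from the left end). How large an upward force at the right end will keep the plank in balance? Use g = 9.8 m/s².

Choose the left end as the axis so the unknown pivot reaction has zero arm there.
Beam weight: 24.6 × 9.8 = 241.1 N down at 3.565 m → arm 3.565 m, τ = 241.1 × 3.565 = 859.5 N·m clockwise.
Sack of grain: 13 × 9.8 = 127.4 N down at 1.43 m → arm 1.43 m, τ = 127.4 × 1.43 = 182.2 N·m clockwise.
Weight: 11.1 × 9.8 = 108.8 N down at 4.59 m → arm 4.59 m, τ = 108.8 × 4.59 = 499.4 N·m clockwise.
Speaker: 24.3 × 9.8 = 238.1 N down at 5.44 m → arm 5.44 m, τ = 238.1 × 5.44 = 1295 N·m clockwise.
Net moment of the loads = 2836 N·m clockwise.
The upward force F acts at the right end, arm 7.13 m, giving F × 7.13 counterclockwise.
For rotational equilibrium, F × 7.13 = 2836, so F = 2836 / 7.13 = 398 N.

F ≈ 398 N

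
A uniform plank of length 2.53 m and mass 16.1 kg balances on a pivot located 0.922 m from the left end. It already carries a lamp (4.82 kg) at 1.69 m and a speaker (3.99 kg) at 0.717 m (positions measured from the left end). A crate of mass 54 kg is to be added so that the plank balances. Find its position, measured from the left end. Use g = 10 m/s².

x ≈ 0.766 m from the left end

Taking torques about the pivot (at 0.922 m from the left end):
Beam weight: 16.1 × 10 = 161 N down at 1.265 m → arm 0.343 m, τ = 161 × 0.343 = 55.22 N·m clockwise.
Lamp: 4.82 × 10 = 48.2 N down at 1.69 m → arm 0.768 m, τ = 48.2 × 0.768 = 37.02 N·m clockwise.
Speaker: 3.99 × 10 = 39.9 N down at 0.717 m → arm 0.205 m, τ = 39.9 × 0.205 = 8.179 N·m counterclockwise.
Net moment of existing loads = 84.06 N·m clockwise.
The crate weighs 54 × 10 = 540 N and must supply an equal counterclockwise moment, so its lever arm about the pivot is 84.06 / 540 = 0.156 m.
That puts it at 0.922 − 0.156 = 0.766 m from the left end.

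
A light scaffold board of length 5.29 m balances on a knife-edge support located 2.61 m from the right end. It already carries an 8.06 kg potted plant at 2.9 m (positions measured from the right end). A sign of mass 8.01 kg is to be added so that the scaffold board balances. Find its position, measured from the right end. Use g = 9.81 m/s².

About the knife-edge support (at 2.61 m from the right end):
Potted plant: 8.06 × 9.81 = 79.07 N down at 2.9 m → arm 0.29 m, τ = 79.07 × 0.29 = 22.93 N·m counterclockwise.
Net moment of existing loads = 22.93 N·m counterclockwise.
The sign weighs 8.01 × 9.81 = 78.58 N and must supply an equal clockwise moment, so its lever arm about the knife-edge support is 22.93 / 78.58 = 0.292 m.
That puts it at 2.61 − 0.292 = 2.32 m from the right end.

x ≈ 2.32 m from the right end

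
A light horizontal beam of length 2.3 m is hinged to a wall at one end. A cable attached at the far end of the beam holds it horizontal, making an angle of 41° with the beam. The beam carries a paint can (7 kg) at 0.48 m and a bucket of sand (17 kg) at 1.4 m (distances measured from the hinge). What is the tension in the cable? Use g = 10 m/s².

T ≈ 180 N

Taking torques about the hinge:
Paint can: 7 × 10 = 70 N down at 0.48 m → arm 0.48 m, τ = 70 × 0.48 = 33.6 N·m clockwise.
Bucket of sand: 17 × 10 = 170 N down at 1.4 m → arm 1.4 m, τ = 170 × 1.4 = 238 N·m clockwise.
Total clockwise load moment = 271.6 N·m.
The cable tension T acts at 2.3 m; only its component perpendicular to the beam, T sinθ, produces torque. sin 41° = 0.6561.
Στ = 0 ⇒ T × 2.3 × 0.6561 = 271.6 ⇒ T = 271.6 / 1.509 = 180 N.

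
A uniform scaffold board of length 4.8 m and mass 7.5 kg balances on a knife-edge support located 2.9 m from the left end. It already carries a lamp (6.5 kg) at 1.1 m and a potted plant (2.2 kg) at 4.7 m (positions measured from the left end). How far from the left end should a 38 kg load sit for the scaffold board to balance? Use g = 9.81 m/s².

x ≈ 3.2 m from the left end

Sum moments about the knife-edge support (at 2.9 m from the left end) (the support reaction has zero arm there).
Beam weight: 7.5 × 9.81 = 73.58 N down at 2.4 m → arm 0.5 m, τ = 73.58 × 0.5 = 36.79 N·m counterclockwise.
Lamp: 6.5 × 9.81 = 63.77 N down at 1.1 m → arm 1.8 m, τ = 63.77 × 1.8 = 114.8 N·m counterclockwise.
Potted plant: 2.2 × 9.81 = 21.58 N down at 4.7 m → arm 1.8 m, τ = 21.58 × 1.8 = 38.84 N·m clockwise.
Net moment of existing loads = 112.8 N·m counterclockwise.
The load weighs 38 × 9.81 = 372.8 N and must supply an equal clockwise moment, so its lever arm about the knife-edge support is 112.8 / 372.8 = 0.303 m.
That puts it at 2.9 + 0.303 = 3.2 m from the left end.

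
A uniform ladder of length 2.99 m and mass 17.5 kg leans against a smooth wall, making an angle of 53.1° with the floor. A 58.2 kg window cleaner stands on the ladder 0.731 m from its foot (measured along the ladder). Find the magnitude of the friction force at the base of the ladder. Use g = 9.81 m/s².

f ≈ 169 N

Take moments about the foot of the ladder.
Ladder weight 17.5×9.81 = 171.7 N acts at 1.495 m along the ladder; its horizontal arm is 1.495·cos53.1° = 0.8976 m → τ = 154.1 N·m clockwise.
Window cleaner: 58.2×9.81 = 570.9 N at 0.731 m → arm 0.4389 m → τ = 250.6 N·m clockwise.
Wall normal N acts horizontally at the top; its moment arm is the height L sinθ = 2.99·sin53.1° = 2.391 m, counterclockwise.
Στ = 0 ⇒ N × 2.391 = 404.7 ⇒ N = 169 N.
ΣFx = 0: friction at the foot balances the wall's push, so f = N_wall = 169 N.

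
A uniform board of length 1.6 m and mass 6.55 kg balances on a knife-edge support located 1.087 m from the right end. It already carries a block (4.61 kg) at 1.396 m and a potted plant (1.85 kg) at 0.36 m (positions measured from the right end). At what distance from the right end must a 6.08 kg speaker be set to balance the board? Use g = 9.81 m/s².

Taking torques about the knife-edge support (at 1.087 m from the right end):
Beam weight: 6.55 × 9.81 = 64.26 N down at 0.8 m → arm 0.287 m, τ = 64.26 × 0.287 = 18.44 N·m clockwise.
Block: 4.61 × 9.81 = 45.22 N down at 1.396 m → arm 0.309 m, τ = 45.22 × 0.309 = 13.97 N·m counterclockwise.
Potted plant: 1.85 × 9.81 = 18.15 N down at 0.36 m → arm 0.727 m, τ = 18.15 × 0.727 = 13.2 N·m clockwise.
Net moment of existing loads = 17.67 N·m clockwise.
The speaker weighs 6.08 × 9.81 = 59.64 N and must supply an equal counterclockwise moment, so its lever arm about the knife-edge support is 17.67 / 59.64 = 0.296 m.
That puts it at 1.087 + 0.296 = 1.38 m from the right end.

x ≈ 1.38 m from the right end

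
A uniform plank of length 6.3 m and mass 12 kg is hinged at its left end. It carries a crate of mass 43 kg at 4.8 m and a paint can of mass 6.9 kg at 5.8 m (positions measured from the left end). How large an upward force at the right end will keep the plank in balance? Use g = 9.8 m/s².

Choose the left end as the axis so the unknown pivot reaction has zero arm there.
Beam weight: 12 × 9.8 = 117.6 N down at 3.15 m → arm 3.15 m, τ = 117.6 × 3.15 = 370.4 N·m clockwise.
Crate: 43 × 9.8 = 421.4 N down at 4.8 m → arm 4.8 m, τ = 421.4 × 4.8 = 2023 N·m clockwise.
Paint can: 6.9 × 9.8 = 67.62 N down at 5.8 m → arm 5.8 m, τ = 67.62 × 5.8 = 392.2 N·m clockwise.
Net moment of the loads = 2786 N·m clockwise.
The upward force F acts at the right end, arm 6.3 m, giving F × 6.3 counterclockwise.
Balancing moments: F × 6.3 = 2786, giving F = 2786 / 6.3 = 442 N.

F ≈ 442 N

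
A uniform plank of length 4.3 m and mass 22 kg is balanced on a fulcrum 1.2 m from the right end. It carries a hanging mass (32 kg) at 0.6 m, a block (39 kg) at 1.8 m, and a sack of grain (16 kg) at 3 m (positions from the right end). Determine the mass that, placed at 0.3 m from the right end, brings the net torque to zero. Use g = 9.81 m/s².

About the fulcrum (at 1.2 m from the right end):
Beam weight: 22 × 9.81 = 215.8 N down at 2.15 m → arm 0.95 m, τ = 215.8 × 0.95 = 205 N·m counterclockwise.
Hanging mass: 32 × 9.81 = 313.9 N down at 0.6 m → arm 0.6 m, τ = 313.9 × 0.6 = 188.3 N·m clockwise.
Block: 39 × 9.81 = 382.6 N down at 1.8 m → arm 0.6 m, τ = 382.6 × 0.6 = 229.6 N·m counterclockwise.
Sack of grain: 16 × 9.81 = 157 N down at 3 m → arm 1.8 m, τ = 157 × 1.8 = 282.6 N·m counterclockwise.
Net moment of known loads = 528.9 N·m counterclockwise.
An unknown mass m at 0.3 m has arm 0.9 m; its moment is m·g·0.9 clockwise.
Στ = 0 ⇒ m × 9.81 × 0.9 = 528.9 ⇒ m = 528.9 / (9.81 × 0.9) = 59.9 kg.

m ≈ 59.9 kg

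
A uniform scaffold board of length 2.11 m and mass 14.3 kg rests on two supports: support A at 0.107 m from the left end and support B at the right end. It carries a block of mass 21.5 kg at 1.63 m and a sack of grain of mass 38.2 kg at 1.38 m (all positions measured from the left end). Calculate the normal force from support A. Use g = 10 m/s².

About support B:
Beam weight: 14.3 × 10 = 143 N down at 1.055 m → arm 1.055 m, τ = 143 × 1.055 = 150.9 N·m counterclockwise.
Block: 21.5 × 10 = 215 N down at 1.63 m → arm 0.48 m, τ = 215 × 0.48 = 103.2 N·m counterclockwise.
Sack of grain: 38.2 × 10 = 382 N down at 1.38 m → arm 0.73 m, τ = 382 × 0.73 = 278.9 N·m counterclockwise.
Net load moment about support B = 533 N·m counterclockwise.
Reaction R at support A is upward at 0.107 m, arm 2.003 m → moment R × 2.003 clockwise.
Setting net torque to zero: R × 2.003 = 533 → R = 266 N.

R_A ≈ 266 N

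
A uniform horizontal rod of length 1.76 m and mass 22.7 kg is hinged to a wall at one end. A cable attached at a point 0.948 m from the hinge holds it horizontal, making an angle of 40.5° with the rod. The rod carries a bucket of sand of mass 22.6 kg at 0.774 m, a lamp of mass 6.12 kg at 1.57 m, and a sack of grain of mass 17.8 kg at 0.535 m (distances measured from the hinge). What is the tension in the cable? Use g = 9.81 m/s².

Sum moments about the hinge (the unknown hinge reaction has zero arm there).
Beam weight: 22.7 × 9.81 = 222.7 N down at 0.88 m → arm 0.88 m, τ = 222.7 × 0.88 = 196 N·m clockwise.
Bucket of sand: 22.6 × 9.81 = 221.7 N down at 0.774 m → arm 0.774 m, τ = 221.7 × 0.774 = 171.6 N·m clockwise.
Lamp: 6.12 × 9.81 = 60.04 N down at 1.57 m → arm 1.57 m, τ = 60.04 × 1.57 = 94.26 N·m clockwise.
Sack of grain: 17.8 × 9.81 = 174.6 N down at 0.535 m → arm 0.535 m, τ = 174.6 × 0.535 = 93.41 N·m clockwise.
Total clockwise load moment = 555.3 N·m.
The cable tension T acts at 0.948 m; only its component perpendicular to the rod, T sinθ, produces torque. sin 40.5° = 0.6494.
Balancing moments: T × 0.948 × 0.6494 = 555.3, giving T = 555.3 / 0.6156 = 902 N.

T ≈ 902 N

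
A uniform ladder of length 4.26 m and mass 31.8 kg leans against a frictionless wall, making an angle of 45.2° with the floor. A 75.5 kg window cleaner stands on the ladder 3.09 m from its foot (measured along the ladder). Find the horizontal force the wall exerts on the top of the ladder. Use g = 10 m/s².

N_wall ≈ 702 N

About the foot of the ladder:
Ladder weight 31.8×10 = 318 N acts at 2.13 m along the ladder; its horizontal arm is 2.13·cos45.2° = 1.501 m → τ = 477.3 N·m clockwise.
Window cleaner: 75.5×10 = 755 N at 3.09 m → arm 2.177 m → τ = 1644 N·m clockwise.
Wall normal N acts horizontally at the top; its moment arm is the height L sinθ = 4.26·sin45.2° = 3.023 m, counterclockwise.
Στ = 0 ⇒ N × 3.023 = 2121 ⇒ N = 702 N.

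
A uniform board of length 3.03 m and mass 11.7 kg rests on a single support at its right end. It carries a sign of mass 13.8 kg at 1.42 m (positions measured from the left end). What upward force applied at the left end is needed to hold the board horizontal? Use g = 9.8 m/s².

Sum moments about the right end (the unknown pivot reaction has zero arm there).
Beam weight: 11.7 × 9.8 = 114.7 N down at 1.515 m → arm 1.515 m, τ = 114.7 × 1.515 = 173.8 N·m counterclockwise.
Sign: 13.8 × 9.8 = 135.2 N down at 1.42 m → arm 1.61 m, τ = 135.2 × 1.61 = 217.7 N·m counterclockwise.
Net moment of the loads = 391.5 N·m counterclockwise.
The upward force F acts at the left end, arm 3.03 m, giving F × 3.03 clockwise.
Στ = 0 ⇒ F × 3.03 = 391.5 ⇒ F = 391.5 / 3.03 = 129 N.

F ≈ 129 N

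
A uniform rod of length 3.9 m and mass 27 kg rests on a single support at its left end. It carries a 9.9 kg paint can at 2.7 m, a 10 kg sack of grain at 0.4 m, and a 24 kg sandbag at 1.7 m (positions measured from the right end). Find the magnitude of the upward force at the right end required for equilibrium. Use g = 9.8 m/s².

F ≈ 383 N

Take moments about the left end.
Beam weight: 27 × 9.8 = 264.6 N down at 1.95 m → arm 1.95 m, τ = 264.6 × 1.95 = 516 N·m clockwise.
Paint can: 9.9 × 9.8 = 97.02 N down at 2.7 m → arm 1.2 m, τ = 97.02 × 1.2 = 116.4 N·m clockwise.
Sack of grain: 10 × 9.8 = 98 N down at 0.4 m → arm 3.5 m, τ = 98 × 3.5 = 343 N·m clockwise.
Sandbag: 24 × 9.8 = 235.2 N down at 1.7 m → arm 2.2 m, τ = 235.2 × 2.2 = 517.4 N·m clockwise.
Net moment of the loads = 1493 N·m clockwise.
The upward force F acts at the right end, arm 3.9 m, giving F × 3.9 counterclockwise.
Balancing moments: F × 3.9 = 1493, giving F = 1493 / 3.9 = 383 N.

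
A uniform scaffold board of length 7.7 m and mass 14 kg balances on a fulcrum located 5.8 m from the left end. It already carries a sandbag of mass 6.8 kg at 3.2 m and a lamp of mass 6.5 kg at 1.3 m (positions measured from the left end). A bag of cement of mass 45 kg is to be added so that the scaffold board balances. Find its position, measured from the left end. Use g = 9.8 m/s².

x ≈ 7.45 m from the left end

Sum moments about the fulcrum (at 5.8 m from the left end) (the support reaction has zero arm there).
Beam weight: 14 × 9.8 = 137.2 N down at 3.85 m → arm 1.95 m, τ = 137.2 × 1.95 = 267.5 N·m counterclockwise.
Sandbag: 6.8 × 9.8 = 66.64 N down at 3.2 m → arm 2.6 m, τ = 66.64 × 2.6 = 173.3 N·m counterclockwise.
Lamp: 6.5 × 9.8 = 63.7 N down at 1.3 m → arm 4.5 m, τ = 63.7 × 4.5 = 286.7 N·m counterclockwise.
Net moment of existing loads = 727.5 N·m counterclockwise.
The bag of cement weighs 45 × 9.8 = 441 N and must supply an equal clockwise moment, so its lever arm about the fulcrum is 727.5 / 441 = 1.65 m.
That puts it at 5.8 + 1.65 = 7.45 m from the left end.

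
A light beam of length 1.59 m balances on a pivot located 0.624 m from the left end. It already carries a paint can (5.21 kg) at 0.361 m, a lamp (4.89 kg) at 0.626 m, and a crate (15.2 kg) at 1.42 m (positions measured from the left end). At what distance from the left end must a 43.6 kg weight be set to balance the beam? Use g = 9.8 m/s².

Take moments about the pivot (at 0.624 m from the left end).
Paint can: 5.21 × 9.8 = 51.06 N down at 0.361 m → arm 0.263 m, τ = 51.06 × 0.263 = 13.43 N·m counterclockwise.
Lamp: 4.89 × 9.8 = 47.92 N down at 0.626 m → arm 0.002 m, τ = 47.92 × 0.002 = 0.09584 N·m clockwise.
Crate: 15.2 × 9.8 = 149 N down at 1.42 m → arm 0.796 m, τ = 149 × 0.796 = 118.6 N·m clockwise.
Net moment of existing loads = 105.3 N·m clockwise.
The weight weighs 43.6 × 9.8 = 427.3 N and must supply an equal counterclockwise moment, so its lever arm about the pivot is 105.3 / 427.3 = 0.246 m.
That puts it at 0.624 − 0.246 = 0.378 m from the left end.

x ≈ 0.378 m from the left end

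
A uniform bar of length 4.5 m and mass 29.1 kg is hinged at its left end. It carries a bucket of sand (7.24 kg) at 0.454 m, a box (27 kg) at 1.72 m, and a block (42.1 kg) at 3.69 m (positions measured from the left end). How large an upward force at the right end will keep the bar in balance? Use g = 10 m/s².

F ≈ 601 N

Sum moments about the left end (the unknown pivot reaction has zero arm there).
Beam weight: 29.1 × 10 = 291 N down at 2.25 m → arm 2.25 m, τ = 291 × 2.25 = 654.8 N·m clockwise.
Bucket of sand: 7.24 × 10 = 72.4 N down at 0.454 m → arm 0.454 m, τ = 72.4 × 0.454 = 32.87 N·m clockwise.
Box: 27 × 10 = 270 N down at 1.72 m → arm 1.72 m, τ = 270 × 1.72 = 464.4 N·m clockwise.
Block: 42.1 × 10 = 421 N down at 3.69 m → arm 3.69 m, τ = 421 × 3.69 = 1553 N·m clockwise.
Net moment of the loads = 2705 N·m clockwise.
The upward force F acts at the right end, arm 4.5 m, giving F × 4.5 counterclockwise.
Setting net torque to zero: F × 4.5 = 2705 → F = 2705 / 4.5 = 601 N.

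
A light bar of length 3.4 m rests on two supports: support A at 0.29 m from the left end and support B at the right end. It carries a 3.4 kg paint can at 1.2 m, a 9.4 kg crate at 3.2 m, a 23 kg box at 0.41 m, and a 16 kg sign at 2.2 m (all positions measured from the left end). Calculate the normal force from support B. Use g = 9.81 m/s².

R_B ≈ 201 N

Sum moments about support A (its reaction then has zero moment arm).
Paint can: 3.4 × 9.81 = 33.35 N down at 1.2 m → arm 0.91 m, τ = 33.35 × 0.91 = 30.35 N·m clockwise.
Crate: 9.4 × 9.81 = 92.21 N down at 3.2 m → arm 2.91 m, τ = 92.21 × 2.91 = 268.3 N·m clockwise.
Box: 23 × 9.81 = 225.6 N down at 0.41 m → arm 0.12 m, τ = 225.6 × 0.12 = 27.07 N·m clockwise.
Sign: 16 × 9.81 = 157 N down at 2.2 m → arm 1.91 m, τ = 157 × 1.91 = 299.9 N·m clockwise.
Net load moment about support A = 625.6 N·m clockwise.
Reaction R at support B is upward at 3.4 m, arm 3.11 m → moment R × 3.11 counterclockwise.
Setting net torque to zero: R × 3.11 = 625.6 → R = 201 N.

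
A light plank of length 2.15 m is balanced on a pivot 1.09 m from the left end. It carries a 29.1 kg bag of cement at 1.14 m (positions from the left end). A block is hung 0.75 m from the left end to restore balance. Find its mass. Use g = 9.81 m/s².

Taking torques about the pivot (at 1.09 m from the left end):
Bag of cement: 29.1 × 9.81 = 285.5 N down at 1.14 m → arm 0.05 m, τ = 285.5 × 0.05 = 14.28 N·m clockwise.
Net moment of known loads = 14.28 N·m clockwise.
An unknown mass m at 0.75 m has arm 0.34 m; its moment is m·g·0.34 counterclockwise.
Στ = 0 ⇒ m × 9.81 × 0.34 = 14.28 ⇒ m = 14.28 / (9.81 × 0.34) = 4.28 kg.

m ≈ 4.28 kg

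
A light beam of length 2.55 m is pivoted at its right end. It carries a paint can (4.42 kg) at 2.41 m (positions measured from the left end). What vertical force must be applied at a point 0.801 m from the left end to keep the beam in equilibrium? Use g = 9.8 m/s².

F ≈ 3.47 N

About the right end:
Paint can: 4.42 × 9.8 = 43.32 N down at 2.41 m → arm 0.14 m, τ = 43.32 × 0.14 = 6.065 N·m counterclockwise.
Net moment of the loads = 6.065 N·m counterclockwise.
The upward force F acts at a point 0.801 m from the left end, arm 1.749 m, giving F × 1.749 clockwise.
Balancing moments: F × 1.749 = 6.065, giving F = 6.065 / 1.749 = 3.47 N.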